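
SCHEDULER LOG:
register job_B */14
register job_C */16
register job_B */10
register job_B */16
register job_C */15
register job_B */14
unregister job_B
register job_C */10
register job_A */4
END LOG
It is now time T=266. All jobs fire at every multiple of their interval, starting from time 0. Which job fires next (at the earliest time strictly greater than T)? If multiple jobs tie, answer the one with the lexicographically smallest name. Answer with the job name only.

Op 1: register job_B */14 -> active={job_B:*/14}
Op 2: register job_C */16 -> active={job_B:*/14, job_C:*/16}
Op 3: register job_B */10 -> active={job_B:*/10, job_C:*/16}
Op 4: register job_B */16 -> active={job_B:*/16, job_C:*/16}
Op 5: register job_C */15 -> active={job_B:*/16, job_C:*/15}
Op 6: register job_B */14 -> active={job_B:*/14, job_C:*/15}
Op 7: unregister job_B -> active={job_C:*/15}
Op 8: register job_C */10 -> active={job_C:*/10}
Op 9: register job_A */4 -> active={job_A:*/4, job_C:*/10}
  job_A: interval 4, next fire after T=266 is 268
  job_C: interval 10, next fire after T=266 is 270
Earliest = 268, winner (lex tiebreak) = job_A

Answer: job_A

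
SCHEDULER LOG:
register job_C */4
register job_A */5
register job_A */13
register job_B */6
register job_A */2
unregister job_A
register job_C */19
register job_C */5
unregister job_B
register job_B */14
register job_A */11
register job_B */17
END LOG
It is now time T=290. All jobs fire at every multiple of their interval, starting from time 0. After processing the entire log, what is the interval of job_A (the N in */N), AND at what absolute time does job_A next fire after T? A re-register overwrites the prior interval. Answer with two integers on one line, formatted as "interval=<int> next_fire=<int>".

Answer: interval=11 next_fire=297

Derivation:
Op 1: register job_C */4 -> active={job_C:*/4}
Op 2: register job_A */5 -> active={job_A:*/5, job_C:*/4}
Op 3: register job_A */13 -> active={job_A:*/13, job_C:*/4}
Op 4: register job_B */6 -> active={job_A:*/13, job_B:*/6, job_C:*/4}
Op 5: register job_A */2 -> active={job_A:*/2, job_B:*/6, job_C:*/4}
Op 6: unregister job_A -> active={job_B:*/6, job_C:*/4}
Op 7: register job_C */19 -> active={job_B:*/6, job_C:*/19}
Op 8: register job_C */5 -> active={job_B:*/6, job_C:*/5}
Op 9: unregister job_B -> active={job_C:*/5}
Op 10: register job_B */14 -> active={job_B:*/14, job_C:*/5}
Op 11: register job_A */11 -> active={job_A:*/11, job_B:*/14, job_C:*/5}
Op 12: register job_B */17 -> active={job_A:*/11, job_B:*/17, job_C:*/5}
Final interval of job_A = 11
Next fire of job_A after T=290: (290//11+1)*11 = 297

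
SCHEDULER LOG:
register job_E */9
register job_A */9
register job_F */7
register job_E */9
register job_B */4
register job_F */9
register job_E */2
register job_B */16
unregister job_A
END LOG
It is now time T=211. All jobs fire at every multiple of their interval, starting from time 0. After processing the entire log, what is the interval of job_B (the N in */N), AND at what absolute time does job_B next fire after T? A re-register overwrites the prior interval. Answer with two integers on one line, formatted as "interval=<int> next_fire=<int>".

Answer: interval=16 next_fire=224

Derivation:
Op 1: register job_E */9 -> active={job_E:*/9}
Op 2: register job_A */9 -> active={job_A:*/9, job_E:*/9}
Op 3: register job_F */7 -> active={job_A:*/9, job_E:*/9, job_F:*/7}
Op 4: register job_E */9 -> active={job_A:*/9, job_E:*/9, job_F:*/7}
Op 5: register job_B */4 -> active={job_A:*/9, job_B:*/4, job_E:*/9, job_F:*/7}
Op 6: register job_F */9 -> active={job_A:*/9, job_B:*/4, job_E:*/9, job_F:*/9}
Op 7: register job_E */2 -> active={job_A:*/9, job_B:*/4, job_E:*/2, job_F:*/9}
Op 8: register job_B */16 -> active={job_A:*/9, job_B:*/16, job_E:*/2, job_F:*/9}
Op 9: unregister job_A -> active={job_B:*/16, job_E:*/2, job_F:*/9}
Final interval of job_B = 16
Next fire of job_B after T=211: (211//16+1)*16 = 224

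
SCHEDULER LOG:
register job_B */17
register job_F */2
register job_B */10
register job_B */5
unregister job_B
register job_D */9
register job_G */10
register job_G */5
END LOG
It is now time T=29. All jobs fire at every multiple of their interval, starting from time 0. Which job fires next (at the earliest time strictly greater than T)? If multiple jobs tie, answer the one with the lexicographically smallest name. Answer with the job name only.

Answer: job_F

Derivation:
Op 1: register job_B */17 -> active={job_B:*/17}
Op 2: register job_F */2 -> active={job_B:*/17, job_F:*/2}
Op 3: register job_B */10 -> active={job_B:*/10, job_F:*/2}
Op 4: register job_B */5 -> active={job_B:*/5, job_F:*/2}
Op 5: unregister job_B -> active={job_F:*/2}
Op 6: register job_D */9 -> active={job_D:*/9, job_F:*/2}
Op 7: register job_G */10 -> active={job_D:*/9, job_F:*/2, job_G:*/10}
Op 8: register job_G */5 -> active={job_D:*/9, job_F:*/2, job_G:*/5}
  job_D: interval 9, next fire after T=29 is 36
  job_F: interval 2, next fire after T=29 is 30
  job_G: interval 5, next fire after T=29 is 30
Earliest = 30, winner (lex tiebreak) = job_F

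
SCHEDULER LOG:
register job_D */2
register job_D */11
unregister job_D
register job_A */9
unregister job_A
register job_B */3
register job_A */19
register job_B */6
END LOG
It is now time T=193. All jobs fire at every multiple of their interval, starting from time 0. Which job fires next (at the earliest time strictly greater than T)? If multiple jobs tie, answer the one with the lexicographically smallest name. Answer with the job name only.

Answer: job_B

Derivation:
Op 1: register job_D */2 -> active={job_D:*/2}
Op 2: register job_D */11 -> active={job_D:*/11}
Op 3: unregister job_D -> active={}
Op 4: register job_A */9 -> active={job_A:*/9}
Op 5: unregister job_A -> active={}
Op 6: register job_B */3 -> active={job_B:*/3}
Op 7: register job_A */19 -> active={job_A:*/19, job_B:*/3}
Op 8: register job_B */6 -> active={job_A:*/19, job_B:*/6}
  job_A: interval 19, next fire after T=193 is 209
  job_B: interval 6, next fire after T=193 is 198
Earliest = 198, winner (lex tiebreak) = job_B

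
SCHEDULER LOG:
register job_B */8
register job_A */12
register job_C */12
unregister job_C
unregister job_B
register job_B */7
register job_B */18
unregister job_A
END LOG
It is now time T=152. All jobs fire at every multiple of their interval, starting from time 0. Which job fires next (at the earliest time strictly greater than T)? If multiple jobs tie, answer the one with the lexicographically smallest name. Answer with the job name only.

Op 1: register job_B */8 -> active={job_B:*/8}
Op 2: register job_A */12 -> active={job_A:*/12, job_B:*/8}
Op 3: register job_C */12 -> active={job_A:*/12, job_B:*/8, job_C:*/12}
Op 4: unregister job_C -> active={job_A:*/12, job_B:*/8}
Op 5: unregister job_B -> active={job_A:*/12}
Op 6: register job_B */7 -> active={job_A:*/12, job_B:*/7}
Op 7: register job_B */18 -> active={job_A:*/12, job_B:*/18}
Op 8: unregister job_A -> active={job_B:*/18}
  job_B: interval 18, next fire after T=152 is 162
Earliest = 162, winner (lex tiebreak) = job_B

Answer: job_B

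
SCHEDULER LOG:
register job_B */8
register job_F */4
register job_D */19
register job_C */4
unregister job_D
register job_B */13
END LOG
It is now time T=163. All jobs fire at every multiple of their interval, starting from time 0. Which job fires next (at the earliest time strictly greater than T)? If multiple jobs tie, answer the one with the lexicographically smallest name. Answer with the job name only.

Answer: job_C

Derivation:
Op 1: register job_B */8 -> active={job_B:*/8}
Op 2: register job_F */4 -> active={job_B:*/8, job_F:*/4}
Op 3: register job_D */19 -> active={job_B:*/8, job_D:*/19, job_F:*/4}
Op 4: register job_C */4 -> active={job_B:*/8, job_C:*/4, job_D:*/19, job_F:*/4}
Op 5: unregister job_D -> active={job_B:*/8, job_C:*/4, job_F:*/4}
Op 6: register job_B */13 -> active={job_B:*/13, job_C:*/4, job_F:*/4}
  job_B: interval 13, next fire after T=163 is 169
  job_C: interval 4, next fire after T=163 is 164
  job_F: interval 4, next fire after T=163 is 164
Earliest = 164, winner (lex tiebreak) = job_C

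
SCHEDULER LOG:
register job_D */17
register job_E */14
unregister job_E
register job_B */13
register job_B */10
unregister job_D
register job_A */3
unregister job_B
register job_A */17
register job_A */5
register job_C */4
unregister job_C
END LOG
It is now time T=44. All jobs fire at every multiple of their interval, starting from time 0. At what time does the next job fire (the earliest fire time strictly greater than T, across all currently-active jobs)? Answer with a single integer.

Answer: 45

Derivation:
Op 1: register job_D */17 -> active={job_D:*/17}
Op 2: register job_E */14 -> active={job_D:*/17, job_E:*/14}
Op 3: unregister job_E -> active={job_D:*/17}
Op 4: register job_B */13 -> active={job_B:*/13, job_D:*/17}
Op 5: register job_B */10 -> active={job_B:*/10, job_D:*/17}
Op 6: unregister job_D -> active={job_B:*/10}
Op 7: register job_A */3 -> active={job_A:*/3, job_B:*/10}
Op 8: unregister job_B -> active={job_A:*/3}
Op 9: register job_A */17 -> active={job_A:*/17}
Op 10: register job_A */5 -> active={job_A:*/5}
Op 11: register job_C */4 -> active={job_A:*/5, job_C:*/4}
Op 12: unregister job_C -> active={job_A:*/5}
  job_A: interval 5, next fire after T=44 is 45
Earliest fire time = 45 (job job_A)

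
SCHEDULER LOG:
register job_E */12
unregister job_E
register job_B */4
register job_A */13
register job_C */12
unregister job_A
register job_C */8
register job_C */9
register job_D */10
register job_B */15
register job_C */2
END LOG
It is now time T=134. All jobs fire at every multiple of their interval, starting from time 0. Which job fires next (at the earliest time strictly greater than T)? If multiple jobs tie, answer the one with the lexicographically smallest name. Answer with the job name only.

Op 1: register job_E */12 -> active={job_E:*/12}
Op 2: unregister job_E -> active={}
Op 3: register job_B */4 -> active={job_B:*/4}
Op 4: register job_A */13 -> active={job_A:*/13, job_B:*/4}
Op 5: register job_C */12 -> active={job_A:*/13, job_B:*/4, job_C:*/12}
Op 6: unregister job_A -> active={job_B:*/4, job_C:*/12}
Op 7: register job_C */8 -> active={job_B:*/4, job_C:*/8}
Op 8: register job_C */9 -> active={job_B:*/4, job_C:*/9}
Op 9: register job_D */10 -> active={job_B:*/4, job_C:*/9, job_D:*/10}
Op 10: register job_B */15 -> active={job_B:*/15, job_C:*/9, job_D:*/10}
Op 11: register job_C */2 -> active={job_B:*/15, job_C:*/2, job_D:*/10}
  job_B: interval 15, next fire after T=134 is 135
  job_C: interval 2, next fire after T=134 is 136
  job_D: interval 10, next fire after T=134 is 140
Earliest = 135, winner (lex tiebreak) = job_B

Answer: job_B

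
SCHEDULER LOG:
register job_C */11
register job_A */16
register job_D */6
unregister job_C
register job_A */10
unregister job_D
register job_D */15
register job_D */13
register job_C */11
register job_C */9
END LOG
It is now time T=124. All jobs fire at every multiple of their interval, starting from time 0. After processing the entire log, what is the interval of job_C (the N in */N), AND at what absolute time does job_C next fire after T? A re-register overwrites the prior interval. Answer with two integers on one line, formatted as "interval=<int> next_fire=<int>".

Answer: interval=9 next_fire=126

Derivation:
Op 1: register job_C */11 -> active={job_C:*/11}
Op 2: register job_A */16 -> active={job_A:*/16, job_C:*/11}
Op 3: register job_D */6 -> active={job_A:*/16, job_C:*/11, job_D:*/6}
Op 4: unregister job_C -> active={job_A:*/16, job_D:*/6}
Op 5: register job_A */10 -> active={job_A:*/10, job_D:*/6}
Op 6: unregister job_D -> active={job_A:*/10}
Op 7: register job_D */15 -> active={job_A:*/10, job_D:*/15}
Op 8: register job_D */13 -> active={job_A:*/10, job_D:*/13}
Op 9: register job_C */11 -> active={job_A:*/10, job_C:*/11, job_D:*/13}
Op 10: register job_C */9 -> active={job_A:*/10, job_C:*/9, job_D:*/13}
Final interval of job_C = 9
Next fire of job_C after T=124: (124//9+1)*9 = 126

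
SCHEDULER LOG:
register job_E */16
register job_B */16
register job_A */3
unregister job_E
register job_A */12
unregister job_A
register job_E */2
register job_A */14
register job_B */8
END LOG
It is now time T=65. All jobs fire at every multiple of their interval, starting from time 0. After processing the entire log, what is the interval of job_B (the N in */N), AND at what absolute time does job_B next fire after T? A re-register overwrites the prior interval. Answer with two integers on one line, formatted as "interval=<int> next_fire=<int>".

Answer: interval=8 next_fire=72

Derivation:
Op 1: register job_E */16 -> active={job_E:*/16}
Op 2: register job_B */16 -> active={job_B:*/16, job_E:*/16}
Op 3: register job_A */3 -> active={job_A:*/3, job_B:*/16, job_E:*/16}
Op 4: unregister job_E -> active={job_A:*/3, job_B:*/16}
Op 5: register job_A */12 -> active={job_A:*/12, job_B:*/16}
Op 6: unregister job_A -> active={job_B:*/16}
Op 7: register job_E */2 -> active={job_B:*/16, job_E:*/2}
Op 8: register job_A */14 -> active={job_A:*/14, job_B:*/16, job_E:*/2}
Op 9: register job_B */8 -> active={job_A:*/14, job_B:*/8, job_E:*/2}
Final interval of job_B = 8
Next fire of job_B after T=65: (65//8+1)*8 = 72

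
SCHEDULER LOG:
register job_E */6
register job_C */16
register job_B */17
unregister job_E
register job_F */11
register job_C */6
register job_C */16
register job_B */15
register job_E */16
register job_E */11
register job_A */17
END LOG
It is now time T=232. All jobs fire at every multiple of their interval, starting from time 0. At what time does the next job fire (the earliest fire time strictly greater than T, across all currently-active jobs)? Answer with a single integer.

Op 1: register job_E */6 -> active={job_E:*/6}
Op 2: register job_C */16 -> active={job_C:*/16, job_E:*/6}
Op 3: register job_B */17 -> active={job_B:*/17, job_C:*/16, job_E:*/6}
Op 4: unregister job_E -> active={job_B:*/17, job_C:*/16}
Op 5: register job_F */11 -> active={job_B:*/17, job_C:*/16, job_F:*/11}
Op 6: register job_C */6 -> active={job_B:*/17, job_C:*/6, job_F:*/11}
Op 7: register job_C */16 -> active={job_B:*/17, job_C:*/16, job_F:*/11}
Op 8: register job_B */15 -> active={job_B:*/15, job_C:*/16, job_F:*/11}
Op 9: register job_E */16 -> active={job_B:*/15, job_C:*/16, job_E:*/16, job_F:*/11}
Op 10: register job_E */11 -> active={job_B:*/15, job_C:*/16, job_E:*/11, job_F:*/11}
Op 11: register job_A */17 -> active={job_A:*/17, job_B:*/15, job_C:*/16, job_E:*/11, job_F:*/11}
  job_A: interval 17, next fire after T=232 is 238
  job_B: interval 15, next fire after T=232 is 240
  job_C: interval 16, next fire after T=232 is 240
  job_E: interval 11, next fire after T=232 is 242
  job_F: interval 11, next fire after T=232 is 242
Earliest fire time = 238 (job job_A)

Answer: 238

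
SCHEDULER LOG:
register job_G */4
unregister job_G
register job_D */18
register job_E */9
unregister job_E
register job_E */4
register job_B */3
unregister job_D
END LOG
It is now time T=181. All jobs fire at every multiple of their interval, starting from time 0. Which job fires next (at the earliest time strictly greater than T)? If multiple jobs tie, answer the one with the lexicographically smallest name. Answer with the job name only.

Op 1: register job_G */4 -> active={job_G:*/4}
Op 2: unregister job_G -> active={}
Op 3: register job_D */18 -> active={job_D:*/18}
Op 4: register job_E */9 -> active={job_D:*/18, job_E:*/9}
Op 5: unregister job_E -> active={job_D:*/18}
Op 6: register job_E */4 -> active={job_D:*/18, job_E:*/4}
Op 7: register job_B */3 -> active={job_B:*/3, job_D:*/18, job_E:*/4}
Op 8: unregister job_D -> active={job_B:*/3, job_E:*/4}
  job_B: interval 3, next fire after T=181 is 183
  job_E: interval 4, next fire after T=181 is 184
Earliest = 183, winner (lex tiebreak) = job_B

Answer: job_B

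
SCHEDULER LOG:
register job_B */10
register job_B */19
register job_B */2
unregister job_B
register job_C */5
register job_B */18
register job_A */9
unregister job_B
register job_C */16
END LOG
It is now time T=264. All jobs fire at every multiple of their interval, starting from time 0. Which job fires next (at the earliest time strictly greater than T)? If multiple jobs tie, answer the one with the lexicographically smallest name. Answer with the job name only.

Op 1: register job_B */10 -> active={job_B:*/10}
Op 2: register job_B */19 -> active={job_B:*/19}
Op 3: register job_B */2 -> active={job_B:*/2}
Op 4: unregister job_B -> active={}
Op 5: register job_C */5 -> active={job_C:*/5}
Op 6: register job_B */18 -> active={job_B:*/18, job_C:*/5}
Op 7: register job_A */9 -> active={job_A:*/9, job_B:*/18, job_C:*/5}
Op 8: unregister job_B -> active={job_A:*/9, job_C:*/5}
Op 9: register job_C */16 -> active={job_A:*/9, job_C:*/16}
  job_A: interval 9, next fire after T=264 is 270
  job_C: interval 16, next fire after T=264 is 272
Earliest = 270, winner (lex tiebreak) = job_A

Answer: job_A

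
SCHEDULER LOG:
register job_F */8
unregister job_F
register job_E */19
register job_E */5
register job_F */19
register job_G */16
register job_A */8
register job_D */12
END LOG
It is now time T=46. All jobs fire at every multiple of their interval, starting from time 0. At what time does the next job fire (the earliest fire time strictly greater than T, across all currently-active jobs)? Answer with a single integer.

Answer: 48

Derivation:
Op 1: register job_F */8 -> active={job_F:*/8}
Op 2: unregister job_F -> active={}
Op 3: register job_E */19 -> active={job_E:*/19}
Op 4: register job_E */5 -> active={job_E:*/5}
Op 5: register job_F */19 -> active={job_E:*/5, job_F:*/19}
Op 6: register job_G */16 -> active={job_E:*/5, job_F:*/19, job_G:*/16}
Op 7: register job_A */8 -> active={job_A:*/8, job_E:*/5, job_F:*/19, job_G:*/16}
Op 8: register job_D */12 -> active={job_A:*/8, job_D:*/12, job_E:*/5, job_F:*/19, job_G:*/16}
  job_A: interval 8, next fire after T=46 is 48
  job_D: interval 12, next fire after T=46 is 48
  job_E: interval 5, next fire after T=46 is 50
  job_F: interval 19, next fire after T=46 is 57
  job_G: interval 16, next fire after T=46 is 48
Earliest fire time = 48 (job job_A)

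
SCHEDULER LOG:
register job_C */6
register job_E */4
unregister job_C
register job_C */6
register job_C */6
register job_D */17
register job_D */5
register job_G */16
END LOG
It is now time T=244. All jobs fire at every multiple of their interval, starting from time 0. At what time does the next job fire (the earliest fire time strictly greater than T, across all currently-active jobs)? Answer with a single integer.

Op 1: register job_C */6 -> active={job_C:*/6}
Op 2: register job_E */4 -> active={job_C:*/6, job_E:*/4}
Op 3: unregister job_C -> active={job_E:*/4}
Op 4: register job_C */6 -> active={job_C:*/6, job_E:*/4}
Op 5: register job_C */6 -> active={job_C:*/6, job_E:*/4}
Op 6: register job_D */17 -> active={job_C:*/6, job_D:*/17, job_E:*/4}
Op 7: register job_D */5 -> active={job_C:*/6, job_D:*/5, job_E:*/4}
Op 8: register job_G */16 -> active={job_C:*/6, job_D:*/5, job_E:*/4, job_G:*/16}
  job_C: interval 6, next fire after T=244 is 246
  job_D: interval 5, next fire after T=244 is 245
  job_E: interval 4, next fire after T=244 is 248
  job_G: interval 16, next fire after T=244 is 256
Earliest fire time = 245 (job job_D)

Answer: 245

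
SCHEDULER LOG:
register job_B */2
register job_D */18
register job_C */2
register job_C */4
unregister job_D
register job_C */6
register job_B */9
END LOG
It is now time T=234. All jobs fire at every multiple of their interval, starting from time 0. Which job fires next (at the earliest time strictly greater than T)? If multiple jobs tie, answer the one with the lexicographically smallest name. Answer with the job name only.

Op 1: register job_B */2 -> active={job_B:*/2}
Op 2: register job_D */18 -> active={job_B:*/2, job_D:*/18}
Op 3: register job_C */2 -> active={job_B:*/2, job_C:*/2, job_D:*/18}
Op 4: register job_C */4 -> active={job_B:*/2, job_C:*/4, job_D:*/18}
Op 5: unregister job_D -> active={job_B:*/2, job_C:*/4}
Op 6: register job_C */6 -> active={job_B:*/2, job_C:*/6}
Op 7: register job_B */9 -> active={job_B:*/9, job_C:*/6}
  job_B: interval 9, next fire after T=234 is 243
  job_C: interval 6, next fire after T=234 is 240
Earliest = 240, winner (lex tiebreak) = job_C

Answer: job_C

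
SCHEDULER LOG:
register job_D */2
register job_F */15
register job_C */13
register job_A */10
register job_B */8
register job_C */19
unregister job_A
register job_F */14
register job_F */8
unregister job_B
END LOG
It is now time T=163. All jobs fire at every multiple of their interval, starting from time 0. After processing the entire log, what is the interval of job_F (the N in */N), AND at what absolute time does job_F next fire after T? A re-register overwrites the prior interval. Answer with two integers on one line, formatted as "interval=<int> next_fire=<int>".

Op 1: register job_D */2 -> active={job_D:*/2}
Op 2: register job_F */15 -> active={job_D:*/2, job_F:*/15}
Op 3: register job_C */13 -> active={job_C:*/13, job_D:*/2, job_F:*/15}
Op 4: register job_A */10 -> active={job_A:*/10, job_C:*/13, job_D:*/2, job_F:*/15}
Op 5: register job_B */8 -> active={job_A:*/10, job_B:*/8, job_C:*/13, job_D:*/2, job_F:*/15}
Op 6: register job_C */19 -> active={job_A:*/10, job_B:*/8, job_C:*/19, job_D:*/2, job_F:*/15}
Op 7: unregister job_A -> active={job_B:*/8, job_C:*/19, job_D:*/2, job_F:*/15}
Op 8: register job_F */14 -> active={job_B:*/8, job_C:*/19, job_D:*/2, job_F:*/14}
Op 9: register job_F */8 -> active={job_B:*/8, job_C:*/19, job_D:*/2, job_F:*/8}
Op 10: unregister job_B -> active={job_C:*/19, job_D:*/2, job_F:*/8}
Final interval of job_F = 8
Next fire of job_F after T=163: (163//8+1)*8 = 168

Answer: interval=8 next_fire=168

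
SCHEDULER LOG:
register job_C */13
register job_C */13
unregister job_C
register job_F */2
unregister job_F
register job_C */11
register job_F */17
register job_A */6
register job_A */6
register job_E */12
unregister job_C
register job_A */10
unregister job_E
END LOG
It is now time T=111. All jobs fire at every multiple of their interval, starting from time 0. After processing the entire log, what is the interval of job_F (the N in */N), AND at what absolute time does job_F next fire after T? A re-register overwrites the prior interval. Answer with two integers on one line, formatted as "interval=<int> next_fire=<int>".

Op 1: register job_C */13 -> active={job_C:*/13}
Op 2: register job_C */13 -> active={job_C:*/13}
Op 3: unregister job_C -> active={}
Op 4: register job_F */2 -> active={job_F:*/2}
Op 5: unregister job_F -> active={}
Op 6: register job_C */11 -> active={job_C:*/11}
Op 7: register job_F */17 -> active={job_C:*/11, job_F:*/17}
Op 8: register job_A */6 -> active={job_A:*/6, job_C:*/11, job_F:*/17}
Op 9: register job_A */6 -> active={job_A:*/6, job_C:*/11, job_F:*/17}
Op 10: register job_E */12 -> active={job_A:*/6, job_C:*/11, job_E:*/12, job_F:*/17}
Op 11: unregister job_C -> active={job_A:*/6, job_E:*/12, job_F:*/17}
Op 12: register job_A */10 -> active={job_A:*/10, job_E:*/12, job_F:*/17}
Op 13: unregister job_E -> active={job_A:*/10, job_F:*/17}
Final interval of job_F = 17
Next fire of job_F after T=111: (111//17+1)*17 = 119

Answer: interval=17 next_fire=119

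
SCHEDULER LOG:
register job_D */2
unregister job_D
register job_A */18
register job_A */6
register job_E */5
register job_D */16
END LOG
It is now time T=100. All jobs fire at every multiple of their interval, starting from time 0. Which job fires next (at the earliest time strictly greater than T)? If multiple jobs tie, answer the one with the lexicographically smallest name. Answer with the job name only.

Answer: job_A

Derivation:
Op 1: register job_D */2 -> active={job_D:*/2}
Op 2: unregister job_D -> active={}
Op 3: register job_A */18 -> active={job_A:*/18}
Op 4: register job_A */6 -> active={job_A:*/6}
Op 5: register job_E */5 -> active={job_A:*/6, job_E:*/5}
Op 6: register job_D */16 -> active={job_A:*/6, job_D:*/16, job_E:*/5}
  job_A: interval 6, next fire after T=100 is 102
  job_D: interval 16, next fire after T=100 is 112
  job_E: interval 5, next fire after T=100 is 105
Earliest = 102, winner (lex tiebreak) = job_A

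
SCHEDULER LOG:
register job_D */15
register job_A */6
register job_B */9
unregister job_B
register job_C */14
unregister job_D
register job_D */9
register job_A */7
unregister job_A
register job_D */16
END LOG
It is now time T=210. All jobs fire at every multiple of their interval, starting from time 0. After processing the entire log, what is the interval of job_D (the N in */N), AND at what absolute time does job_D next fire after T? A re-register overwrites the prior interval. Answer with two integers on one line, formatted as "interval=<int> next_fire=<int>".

Answer: interval=16 next_fire=224

Derivation:
Op 1: register job_D */15 -> active={job_D:*/15}
Op 2: register job_A */6 -> active={job_A:*/6, job_D:*/15}
Op 3: register job_B */9 -> active={job_A:*/6, job_B:*/9, job_D:*/15}
Op 4: unregister job_B -> active={job_A:*/6, job_D:*/15}
Op 5: register job_C */14 -> active={job_A:*/6, job_C:*/14, job_D:*/15}
Op 6: unregister job_D -> active={job_A:*/6, job_C:*/14}
Op 7: register job_D */9 -> active={job_A:*/6, job_C:*/14, job_D:*/9}
Op 8: register job_A */7 -> active={job_A:*/7, job_C:*/14, job_D:*/9}
Op 9: unregister job_A -> active={job_C:*/14, job_D:*/9}
Op 10: register job_D */16 -> active={job_C:*/14, job_D:*/16}
Final interval of job_D = 16
Next fire of job_D after T=210: (210//16+1)*16 = 224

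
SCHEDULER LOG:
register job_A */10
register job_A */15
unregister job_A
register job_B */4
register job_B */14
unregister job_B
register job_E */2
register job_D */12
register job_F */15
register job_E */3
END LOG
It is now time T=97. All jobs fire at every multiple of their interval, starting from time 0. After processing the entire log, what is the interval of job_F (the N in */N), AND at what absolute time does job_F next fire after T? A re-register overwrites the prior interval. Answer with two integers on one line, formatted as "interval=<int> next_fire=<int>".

Op 1: register job_A */10 -> active={job_A:*/10}
Op 2: register job_A */15 -> active={job_A:*/15}
Op 3: unregister job_A -> active={}
Op 4: register job_B */4 -> active={job_B:*/4}
Op 5: register job_B */14 -> active={job_B:*/14}
Op 6: unregister job_B -> active={}
Op 7: register job_E */2 -> active={job_E:*/2}
Op 8: register job_D */12 -> active={job_D:*/12, job_E:*/2}
Op 9: register job_F */15 -> active={job_D:*/12, job_E:*/2, job_F:*/15}
Op 10: register job_E */3 -> active={job_D:*/12, job_E:*/3, job_F:*/15}
Final interval of job_F = 15
Next fire of job_F after T=97: (97//15+1)*15 = 105

Answer: interval=15 next_fire=105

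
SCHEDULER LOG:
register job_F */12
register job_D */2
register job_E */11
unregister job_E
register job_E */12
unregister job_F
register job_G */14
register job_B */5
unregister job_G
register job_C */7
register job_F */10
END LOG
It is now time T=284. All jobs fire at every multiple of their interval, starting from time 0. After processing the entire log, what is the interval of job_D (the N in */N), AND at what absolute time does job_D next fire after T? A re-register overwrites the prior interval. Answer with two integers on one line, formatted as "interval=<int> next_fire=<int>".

Op 1: register job_F */12 -> active={job_F:*/12}
Op 2: register job_D */2 -> active={job_D:*/2, job_F:*/12}
Op 3: register job_E */11 -> active={job_D:*/2, job_E:*/11, job_F:*/12}
Op 4: unregister job_E -> active={job_D:*/2, job_F:*/12}
Op 5: register job_E */12 -> active={job_D:*/2, job_E:*/12, job_F:*/12}
Op 6: unregister job_F -> active={job_D:*/2, job_E:*/12}
Op 7: register job_G */14 -> active={job_D:*/2, job_E:*/12, job_G:*/14}
Op 8: register job_B */5 -> active={job_B:*/5, job_D:*/2, job_E:*/12, job_G:*/14}
Op 9: unregister job_G -> active={job_B:*/5, job_D:*/2, job_E:*/12}
Op 10: register job_C */7 -> active={job_B:*/5, job_C:*/7, job_D:*/2, job_E:*/12}
Op 11: register job_F */10 -> active={job_B:*/5, job_C:*/7, job_D:*/2, job_E:*/12, job_F:*/10}
Final interval of job_D = 2
Next fire of job_D after T=284: (284//2+1)*2 = 286

Answer: interval=2 next_fire=286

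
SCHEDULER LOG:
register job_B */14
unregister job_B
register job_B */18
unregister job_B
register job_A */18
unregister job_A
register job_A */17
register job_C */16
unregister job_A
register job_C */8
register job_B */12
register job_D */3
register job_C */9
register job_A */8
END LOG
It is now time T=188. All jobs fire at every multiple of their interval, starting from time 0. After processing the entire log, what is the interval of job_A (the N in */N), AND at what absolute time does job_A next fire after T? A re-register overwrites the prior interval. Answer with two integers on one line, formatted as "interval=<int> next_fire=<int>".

Op 1: register job_B */14 -> active={job_B:*/14}
Op 2: unregister job_B -> active={}
Op 3: register job_B */18 -> active={job_B:*/18}
Op 4: unregister job_B -> active={}
Op 5: register job_A */18 -> active={job_A:*/18}
Op 6: unregister job_A -> active={}
Op 7: register job_A */17 -> active={job_A:*/17}
Op 8: register job_C */16 -> active={job_A:*/17, job_C:*/16}
Op 9: unregister job_A -> active={job_C:*/16}
Op 10: register job_C */8 -> active={job_C:*/8}
Op 11: register job_B */12 -> active={job_B:*/12, job_C:*/8}
Op 12: register job_D */3 -> active={job_B:*/12, job_C:*/8, job_D:*/3}
Op 13: register job_C */9 -> active={job_B:*/12, job_C:*/9, job_D:*/3}
Op 14: register job_A */8 -> active={job_A:*/8, job_B:*/12, job_C:*/9, job_D:*/3}
Final interval of job_A = 8
Next fire of job_A after T=188: (188//8+1)*8 = 192

Answer: interval=8 next_fire=192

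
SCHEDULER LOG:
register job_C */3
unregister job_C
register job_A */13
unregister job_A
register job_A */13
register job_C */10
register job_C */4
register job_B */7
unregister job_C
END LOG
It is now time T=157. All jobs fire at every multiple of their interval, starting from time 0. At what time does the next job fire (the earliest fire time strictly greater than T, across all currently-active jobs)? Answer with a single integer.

Op 1: register job_C */3 -> active={job_C:*/3}
Op 2: unregister job_C -> active={}
Op 3: register job_A */13 -> active={job_A:*/13}
Op 4: unregister job_A -> active={}
Op 5: register job_A */13 -> active={job_A:*/13}
Op 6: register job_C */10 -> active={job_A:*/13, job_C:*/10}
Op 7: register job_C */4 -> active={job_A:*/13, job_C:*/4}
Op 8: register job_B */7 -> active={job_A:*/13, job_B:*/7, job_C:*/4}
Op 9: unregister job_C -> active={job_A:*/13, job_B:*/7}
  job_A: interval 13, next fire after T=157 is 169
  job_B: interval 7, next fire after T=157 is 161
Earliest fire time = 161 (job job_B)

Answer: 161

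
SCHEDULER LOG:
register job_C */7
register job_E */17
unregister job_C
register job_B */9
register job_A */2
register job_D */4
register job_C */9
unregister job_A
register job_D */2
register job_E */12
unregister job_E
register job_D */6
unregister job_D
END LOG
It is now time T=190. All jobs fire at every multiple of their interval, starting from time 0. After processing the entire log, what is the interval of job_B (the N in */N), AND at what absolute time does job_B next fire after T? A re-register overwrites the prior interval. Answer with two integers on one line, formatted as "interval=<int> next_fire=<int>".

Op 1: register job_C */7 -> active={job_C:*/7}
Op 2: register job_E */17 -> active={job_C:*/7, job_E:*/17}
Op 3: unregister job_C -> active={job_E:*/17}
Op 4: register job_B */9 -> active={job_B:*/9, job_E:*/17}
Op 5: register job_A */2 -> active={job_A:*/2, job_B:*/9, job_E:*/17}
Op 6: register job_D */4 -> active={job_A:*/2, job_B:*/9, job_D:*/4, job_E:*/17}
Op 7: register job_C */9 -> active={job_A:*/2, job_B:*/9, job_C:*/9, job_D:*/4, job_E:*/17}
Op 8: unregister job_A -> active={job_B:*/9, job_C:*/9, job_D:*/4, job_E:*/17}
Op 9: register job_D */2 -> active={job_B:*/9, job_C:*/9, job_D:*/2, job_E:*/17}
Op 10: register job_E */12 -> active={job_B:*/9, job_C:*/9, job_D:*/2, job_E:*/12}
Op 11: unregister job_E -> active={job_B:*/9, job_C:*/9, job_D:*/2}
Op 12: register job_D */6 -> active={job_B:*/9, job_C:*/9, job_D:*/6}
Op 13: unregister job_D -> active={job_B:*/9, job_C:*/9}
Final interval of job_B = 9
Next fire of job_B after T=190: (190//9+1)*9 = 198

Answer: interval=9 next_fire=198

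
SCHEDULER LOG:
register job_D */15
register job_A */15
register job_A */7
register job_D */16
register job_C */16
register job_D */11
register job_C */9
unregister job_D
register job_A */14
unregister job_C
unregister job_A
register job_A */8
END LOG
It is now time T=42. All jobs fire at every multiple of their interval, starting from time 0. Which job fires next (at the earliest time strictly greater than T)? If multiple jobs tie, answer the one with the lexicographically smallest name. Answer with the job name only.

Op 1: register job_D */15 -> active={job_D:*/15}
Op 2: register job_A */15 -> active={job_A:*/15, job_D:*/15}
Op 3: register job_A */7 -> active={job_A:*/7, job_D:*/15}
Op 4: register job_D */16 -> active={job_A:*/7, job_D:*/16}
Op 5: register job_C */16 -> active={job_A:*/7, job_C:*/16, job_D:*/16}
Op 6: register job_D */11 -> active={job_A:*/7, job_C:*/16, job_D:*/11}
Op 7: register job_C */9 -> active={job_A:*/7, job_C:*/9, job_D:*/11}
Op 8: unregister job_D -> active={job_A:*/7, job_C:*/9}
Op 9: register job_A */14 -> active={job_A:*/14, job_C:*/9}
Op 10: unregister job_C -> active={job_A:*/14}
Op 11: unregister job_A -> active={}
Op 12: register job_A */8 -> active={job_A:*/8}
  job_A: interval 8, next fire after T=42 is 48
Earliest = 48, winner (lex tiebreak) = job_A

Answer: job_A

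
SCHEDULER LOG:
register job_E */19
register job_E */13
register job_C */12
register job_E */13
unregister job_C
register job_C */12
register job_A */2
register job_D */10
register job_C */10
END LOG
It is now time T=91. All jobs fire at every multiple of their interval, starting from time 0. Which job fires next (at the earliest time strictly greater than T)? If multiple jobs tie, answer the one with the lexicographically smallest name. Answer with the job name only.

Answer: job_A

Derivation:
Op 1: register job_E */19 -> active={job_E:*/19}
Op 2: register job_E */13 -> active={job_E:*/13}
Op 3: register job_C */12 -> active={job_C:*/12, job_E:*/13}
Op 4: register job_E */13 -> active={job_C:*/12, job_E:*/13}
Op 5: unregister job_C -> active={job_E:*/13}
Op 6: register job_C */12 -> active={job_C:*/12, job_E:*/13}
Op 7: register job_A */2 -> active={job_A:*/2, job_C:*/12, job_E:*/13}
Op 8: register job_D */10 -> active={job_A:*/2, job_C:*/12, job_D:*/10, job_E:*/13}
Op 9: register job_C */10 -> active={job_A:*/2, job_C:*/10, job_D:*/10, job_E:*/13}
  job_A: interval 2, next fire after T=91 is 92
  job_C: interval 10, next fire after T=91 is 100
  job_D: interval 10, next fire after T=91 is 100
  job_E: interval 13, next fire after T=91 is 104
Earliest = 92, winner (lex tiebreak) = job_A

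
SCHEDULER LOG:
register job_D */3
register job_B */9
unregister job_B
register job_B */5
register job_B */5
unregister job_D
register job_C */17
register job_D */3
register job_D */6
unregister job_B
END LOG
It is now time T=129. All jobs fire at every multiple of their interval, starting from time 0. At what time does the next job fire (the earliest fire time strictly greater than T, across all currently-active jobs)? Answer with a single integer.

Op 1: register job_D */3 -> active={job_D:*/3}
Op 2: register job_B */9 -> active={job_B:*/9, job_D:*/3}
Op 3: unregister job_B -> active={job_D:*/3}
Op 4: register job_B */5 -> active={job_B:*/5, job_D:*/3}
Op 5: register job_B */5 -> active={job_B:*/5, job_D:*/3}
Op 6: unregister job_D -> active={job_B:*/5}
Op 7: register job_C */17 -> active={job_B:*/5, job_C:*/17}
Op 8: register job_D */3 -> active={job_B:*/5, job_C:*/17, job_D:*/3}
Op 9: register job_D */6 -> active={job_B:*/5, job_C:*/17, job_D:*/6}
Op 10: unregister job_B -> active={job_C:*/17, job_D:*/6}
  job_C: interval 17, next fire after T=129 is 136
  job_D: interval 6, next fire after T=129 is 132
Earliest fire time = 132 (job job_D)

Answer: 132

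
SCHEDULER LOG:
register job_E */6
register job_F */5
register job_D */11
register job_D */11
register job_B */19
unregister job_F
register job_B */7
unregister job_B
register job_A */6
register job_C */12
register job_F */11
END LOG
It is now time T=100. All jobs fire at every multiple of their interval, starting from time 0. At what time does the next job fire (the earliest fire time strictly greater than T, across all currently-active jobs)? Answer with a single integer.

Op 1: register job_E */6 -> active={job_E:*/6}
Op 2: register job_F */5 -> active={job_E:*/6, job_F:*/5}
Op 3: register job_D */11 -> active={job_D:*/11, job_E:*/6, job_F:*/5}
Op 4: register job_D */11 -> active={job_D:*/11, job_E:*/6, job_F:*/5}
Op 5: register job_B */19 -> active={job_B:*/19, job_D:*/11, job_E:*/6, job_F:*/5}
Op 6: unregister job_F -> active={job_B:*/19, job_D:*/11, job_E:*/6}
Op 7: register job_B */7 -> active={job_B:*/7, job_D:*/11, job_E:*/6}
Op 8: unregister job_B -> active={job_D:*/11, job_E:*/6}
Op 9: register job_A */6 -> active={job_A:*/6, job_D:*/11, job_E:*/6}
Op 10: register job_C */12 -> active={job_A:*/6, job_C:*/12, job_D:*/11, job_E:*/6}
Op 11: register job_F */11 -> active={job_A:*/6, job_C:*/12, job_D:*/11, job_E:*/6, job_F:*/11}
  job_A: interval 6, next fire after T=100 is 102
  job_C: interval 12, next fire after T=100 is 108
  job_D: interval 11, next fire after T=100 is 110
  job_E: interval 6, next fire after T=100 is 102
  job_F: interval 11, next fire after T=100 is 110
Earliest fire time = 102 (job job_A)

Answer: 102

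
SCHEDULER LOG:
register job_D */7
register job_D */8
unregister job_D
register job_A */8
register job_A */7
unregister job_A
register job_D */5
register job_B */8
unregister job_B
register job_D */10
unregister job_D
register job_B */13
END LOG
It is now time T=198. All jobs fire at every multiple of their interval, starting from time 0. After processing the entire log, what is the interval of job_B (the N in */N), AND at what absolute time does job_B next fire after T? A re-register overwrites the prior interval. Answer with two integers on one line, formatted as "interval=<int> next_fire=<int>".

Op 1: register job_D */7 -> active={job_D:*/7}
Op 2: register job_D */8 -> active={job_D:*/8}
Op 3: unregister job_D -> active={}
Op 4: register job_A */8 -> active={job_A:*/8}
Op 5: register job_A */7 -> active={job_A:*/7}
Op 6: unregister job_A -> active={}
Op 7: register job_D */5 -> active={job_D:*/5}
Op 8: register job_B */8 -> active={job_B:*/8, job_D:*/5}
Op 9: unregister job_B -> active={job_D:*/5}
Op 10: register job_D */10 -> active={job_D:*/10}
Op 11: unregister job_D -> active={}
Op 12: register job_B */13 -> active={job_B:*/13}
Final interval of job_B = 13
Next fire of job_B after T=198: (198//13+1)*13 = 208

Answer: interval=13 next_fire=208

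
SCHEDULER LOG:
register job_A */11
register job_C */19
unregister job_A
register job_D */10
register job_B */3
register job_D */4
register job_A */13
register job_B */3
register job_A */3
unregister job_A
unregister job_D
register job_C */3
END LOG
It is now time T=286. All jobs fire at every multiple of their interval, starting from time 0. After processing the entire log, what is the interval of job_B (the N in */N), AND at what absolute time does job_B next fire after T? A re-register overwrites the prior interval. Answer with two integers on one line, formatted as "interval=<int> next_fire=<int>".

Answer: interval=3 next_fire=288

Derivation:
Op 1: register job_A */11 -> active={job_A:*/11}
Op 2: register job_C */19 -> active={job_A:*/11, job_C:*/19}
Op 3: unregister job_A -> active={job_C:*/19}
Op 4: register job_D */10 -> active={job_C:*/19, job_D:*/10}
Op 5: register job_B */3 -> active={job_B:*/3, job_C:*/19, job_D:*/10}
Op 6: register job_D */4 -> active={job_B:*/3, job_C:*/19, job_D:*/4}
Op 7: register job_A */13 -> active={job_A:*/13, job_B:*/3, job_C:*/19, job_D:*/4}
Op 8: register job_B */3 -> active={job_A:*/13, job_B:*/3, job_C:*/19, job_D:*/4}
Op 9: register job_A */3 -> active={job_A:*/3, job_B:*/3, job_C:*/19, job_D:*/4}
Op 10: unregister job_A -> active={job_B:*/3, job_C:*/19, job_D:*/4}
Op 11: unregister job_D -> active={job_B:*/3, job_C:*/19}
Op 12: register job_C */3 -> active={job_B:*/3, job_C:*/3}
Final interval of job_B = 3
Next fire of job_B after T=286: (286//3+1)*3 = 288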